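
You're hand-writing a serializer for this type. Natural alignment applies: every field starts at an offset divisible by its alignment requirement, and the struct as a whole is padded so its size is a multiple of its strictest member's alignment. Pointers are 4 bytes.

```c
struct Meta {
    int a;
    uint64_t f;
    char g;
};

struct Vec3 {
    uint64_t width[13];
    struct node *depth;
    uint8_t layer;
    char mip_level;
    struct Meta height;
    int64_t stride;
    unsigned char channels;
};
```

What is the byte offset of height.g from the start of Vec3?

128

Meta: 0..4  a  (4B, 4-aligned); 4..8  -- padding (4B); 8..16  f  (8B, 8-aligned); 16..17  g  (1B, 1-aligned); 17..24  -- tail padding (7B); sizeof = 24, alignof = 8
0..104  width  (104B, 8-aligned)
104..108  depth  (4B, 4-aligned)
108..109  layer  (1B, 1-aligned)
109..110  mip_level  (1B, 1-aligned)
110..112  -- padding (2B)
112..136  height  (24B, 8-aligned)
within Meta: g at 16
112 + 16 = 128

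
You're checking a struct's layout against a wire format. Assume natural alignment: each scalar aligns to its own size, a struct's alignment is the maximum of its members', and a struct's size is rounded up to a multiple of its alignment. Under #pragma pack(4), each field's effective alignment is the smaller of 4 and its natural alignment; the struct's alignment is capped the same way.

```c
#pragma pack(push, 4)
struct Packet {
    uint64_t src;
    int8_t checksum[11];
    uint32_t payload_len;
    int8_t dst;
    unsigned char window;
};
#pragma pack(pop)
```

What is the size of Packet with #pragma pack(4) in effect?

28

0..8  src  (8B, 4-aligned)
8..19  checksum  (11B, 1-aligned)
19..20  -- padding (1B)
20..24  payload_len  (4B, 4-aligned)
24..25  dst  (1B, 1-aligned)
25..26  window  (1B, 1-aligned)
26..28  -- tail padding (2B)
sizeof = 28, alignof = 4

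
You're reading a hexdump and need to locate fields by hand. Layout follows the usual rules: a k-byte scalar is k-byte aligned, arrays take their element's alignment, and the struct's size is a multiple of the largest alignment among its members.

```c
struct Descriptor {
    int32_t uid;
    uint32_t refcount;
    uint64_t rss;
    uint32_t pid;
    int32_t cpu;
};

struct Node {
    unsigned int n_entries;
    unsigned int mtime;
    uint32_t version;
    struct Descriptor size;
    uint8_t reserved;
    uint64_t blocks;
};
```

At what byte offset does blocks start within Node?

Descriptor: @0: uid [4B, align 4] → 4; @4: refcount [4B, align 4] → 8; @8: rss [8B, align 8] → 16; @16: pid [4B, align 4] → 20; @20: cpu [4B, align 4] → 24; size 24, align 8
@0: n_entries [4B, align 4] → 4
@4: mtime [4B, align 4] → 8
@8: version [4B, align 4] → 12
+4 pad (align 8)
@16: size [24B, align 8] → 40
@40: reserved [1B, align 1] → 41
+7 pad (align 8)
@48: blocks [8B, align 8] → 56

48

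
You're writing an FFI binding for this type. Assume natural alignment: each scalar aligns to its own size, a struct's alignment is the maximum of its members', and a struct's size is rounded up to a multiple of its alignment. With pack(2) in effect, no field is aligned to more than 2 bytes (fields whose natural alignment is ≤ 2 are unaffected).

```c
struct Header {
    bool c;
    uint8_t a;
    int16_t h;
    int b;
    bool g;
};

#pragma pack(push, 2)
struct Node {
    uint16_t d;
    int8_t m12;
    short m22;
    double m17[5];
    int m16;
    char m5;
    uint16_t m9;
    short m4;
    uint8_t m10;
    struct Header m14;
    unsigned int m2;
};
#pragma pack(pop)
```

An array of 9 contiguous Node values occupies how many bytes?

666

Header: 0..1  c  (1B, 1-aligned); 1..2  a  (1B, 1-aligned); 2..4  h  (2B, 2-aligned); 4..8  b  (4B, 4-aligned); 8..9  g  (1B, 1-aligned); 9..12  -- tail padding (3B); sizeof = 12, alignof = 4
0..2  d  (2B, 2-aligned)
2..3  m12  (1B, 1-aligned)
3..4  -- padding (1B)
4..6  m22  (2B, 2-aligned)
6..46  m17  (40B, 2-aligned)
46..50  m16  (4B, 2-aligned)
50..51  m5  (1B, 1-aligned)
51..52  -- padding (1B)
52..54  m9  (2B, 2-aligned)
54..56  m4  (2B, 2-aligned)
56..57  m10  (1B, 1-aligned)
57..58  -- padding (1B)
58..70  m14  (12B, 2-aligned)
70..74  m2  (4B, 2-aligned)
sizeof = 74, alignof = 2
array of 9: 9 × 74 = 666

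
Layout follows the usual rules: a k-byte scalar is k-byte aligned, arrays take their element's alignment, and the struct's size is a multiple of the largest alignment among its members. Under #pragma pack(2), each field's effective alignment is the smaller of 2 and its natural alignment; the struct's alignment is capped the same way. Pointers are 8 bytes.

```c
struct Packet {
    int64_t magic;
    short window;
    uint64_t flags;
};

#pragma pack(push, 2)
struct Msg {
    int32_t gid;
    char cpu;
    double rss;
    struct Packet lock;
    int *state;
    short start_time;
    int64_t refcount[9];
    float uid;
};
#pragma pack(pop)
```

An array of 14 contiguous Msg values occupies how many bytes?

Packet: @0: magic [8B, align 8] → 8; @8: window [2B, align 2] → 10; +6 pad (align 8); @16: flags [8B, align 8] → 24; size 24, align 8
@0: gid [4B, align 2] → 4
@4: cpu [1B, align 1] → 5
+1 pad (align 2)
@6: rss [8B, align 2] → 14
@14: lock [24B, align 2] → 38
@38: state [8B, align 2] → 46
@46: start_time [2B, align 2] → 48
@48: refcount [72B, align 2] → 120
@120: uid [4B, align 2] → 124
size 124, align 2
array of 14: 14 × 124 = 1736

1736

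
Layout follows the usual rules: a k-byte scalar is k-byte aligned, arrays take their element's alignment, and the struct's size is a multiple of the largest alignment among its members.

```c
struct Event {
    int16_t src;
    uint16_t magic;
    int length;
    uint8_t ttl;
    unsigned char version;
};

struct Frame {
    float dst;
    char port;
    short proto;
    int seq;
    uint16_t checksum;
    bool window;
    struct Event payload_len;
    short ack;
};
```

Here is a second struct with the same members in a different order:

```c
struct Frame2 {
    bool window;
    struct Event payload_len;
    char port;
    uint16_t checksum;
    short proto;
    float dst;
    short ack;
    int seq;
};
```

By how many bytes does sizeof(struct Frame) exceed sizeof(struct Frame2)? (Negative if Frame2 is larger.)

-4

Event: src at 0 (size 2, align 2) → ends 2; magic at 2 (size 2, align 2) → ends 4; length at 4 (size 4, align 4) → ends 8; ttl at 8 (size 1, align 1) → ends 9; version at 9 (size 1, align 1) → ends 10; tail pad 2 to reach multiple of 4; total 12 bytes, alignment 4
dst at 0 (size 4, align 4) → ends 4
port at 4 (size 1, align 1) → ends 5
pad 1 to align 2 for proto
proto at 6 (size 2, align 2) → ends 8
seq at 8 (size 4, align 4) → ends 12
checksum at 12 (size 2, align 2) → ends 14
window at 14 (size 1, align 1) → ends 15
pad 1 to align 4 for payload_len
payload_len at 16 (size 12, align 4) → ends 28
ack at 28 (size 2, align 2) → ends 30
tail pad 2 to reach multiple of 4
total 32 bytes, alignment 4
— Frame2 —
window at 0 (size 1, align 1) → ends 1
pad 3 to align 4 for payload_len
payload_len at 4 (size 12, align 4) → ends 16
port at 16 (size 1, align 1) → ends 17
pad 1 to align 2 for checksum
checksum at 18 (size 2, align 2) → ends 20
proto at 20 (size 2, align 2) → ends 22
pad 2 to align 4 for dst
dst at 24 (size 4, align 4) → ends 28
ack at 28 (size 2, align 2) → ends 30
pad 2 to align 4 for seq
seq at 32 (size 4, align 4) → ends 36
total 36 bytes, alignment 4
32 − 36 = -4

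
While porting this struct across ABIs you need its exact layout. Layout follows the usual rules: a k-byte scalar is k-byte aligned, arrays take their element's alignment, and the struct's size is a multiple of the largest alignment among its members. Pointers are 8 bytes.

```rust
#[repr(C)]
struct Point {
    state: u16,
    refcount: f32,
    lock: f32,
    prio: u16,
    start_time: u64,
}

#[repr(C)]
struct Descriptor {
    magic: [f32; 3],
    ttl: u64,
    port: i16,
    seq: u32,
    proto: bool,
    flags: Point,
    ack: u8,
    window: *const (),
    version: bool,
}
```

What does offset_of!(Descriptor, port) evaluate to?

Point: state at 0 (size 2, align 2) → ends 2; pad 2 to align 4 for refcount; refcount at 4 (size 4, align 4) → ends 8; lock at 8 (size 4, align 4) → ends 12; prio at 12 (size 2, align 2) → ends 14; pad 2 to align 8 for start_time; start_time at 16 (size 8, align 8) → ends 24; total 24 bytes, alignment 8
magic at 0 (size 12, align 4) → ends 12
pad 4 to align 8 for ttl
ttl at 16 (size 8, align 8) → ends 24
port at 24 (size 2, align 2) → ends 26

24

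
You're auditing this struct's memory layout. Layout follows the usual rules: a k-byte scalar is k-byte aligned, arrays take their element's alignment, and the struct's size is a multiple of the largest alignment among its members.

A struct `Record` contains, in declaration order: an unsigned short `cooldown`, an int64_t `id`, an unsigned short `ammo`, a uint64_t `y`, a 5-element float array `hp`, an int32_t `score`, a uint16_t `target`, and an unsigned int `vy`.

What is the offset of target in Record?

56

cooldown at 0 (size 2, align 2) → ends 2
pad 6 to align 8 for id
id at 8 (size 8, align 8) → ends 16
ammo at 16 (size 2, align 2) → ends 18
pad 6 to align 8 for y
y at 24 (size 8, align 8) → ends 32
hp at 32 (size 20, align 4) → ends 52
score at 52 (size 4, align 4) → ends 56
target at 56 (size 2, align 2) → ends 58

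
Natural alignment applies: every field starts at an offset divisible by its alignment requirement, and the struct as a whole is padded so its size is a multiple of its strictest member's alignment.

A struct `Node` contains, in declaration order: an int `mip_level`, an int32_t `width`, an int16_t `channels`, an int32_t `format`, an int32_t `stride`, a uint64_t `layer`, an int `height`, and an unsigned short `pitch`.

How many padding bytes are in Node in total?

0..4  mip_level  (4B, 4-aligned)
4..8  width  (4B, 4-aligned)
8..10  channels  (2B, 2-aligned)
10..12  -- padding (2B)
12..16  format  (4B, 4-aligned)
16..20  stride  (4B, 4-aligned)
20..24  -- padding (4B)
24..32  layer  (8B, 8-aligned)
32..36  height  (4B, 4-aligned)
36..38  pitch  (2B, 2-aligned)
38..40  -- tail padding (2B)
sizeof = 40, alignof = 8
data bytes 32, size 40 → padding 8

8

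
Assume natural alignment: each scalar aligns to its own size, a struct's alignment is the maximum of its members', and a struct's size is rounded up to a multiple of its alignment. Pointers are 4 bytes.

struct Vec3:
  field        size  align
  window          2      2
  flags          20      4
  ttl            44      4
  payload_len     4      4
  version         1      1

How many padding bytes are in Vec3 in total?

window at 0 (size 2, align 2) → ends 2
pad 2 to align 4 for flags
flags at 4 (size 20, align 4) → ends 24
ttl at 24 (size 44, align 4) → ends 68
payload_len at 68 (size 4, align 4) → ends 72
version at 72 (size 1, align 1) → ends 73
tail pad 3 to reach multiple of 4
total 76 bytes, alignment 4
data bytes 71, size 76 → padding 5

5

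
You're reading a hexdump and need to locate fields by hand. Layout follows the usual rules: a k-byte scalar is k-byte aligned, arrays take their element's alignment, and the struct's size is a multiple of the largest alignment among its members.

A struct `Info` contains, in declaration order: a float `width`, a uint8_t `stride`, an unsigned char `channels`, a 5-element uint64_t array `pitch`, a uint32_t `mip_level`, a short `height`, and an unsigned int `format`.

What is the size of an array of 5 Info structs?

width at 0 (size 4, align 4) → ends 4
stride at 4 (size 1, align 1) → ends 5
channels at 5 (size 1, align 1) → ends 6
pad 2 to align 8 for pitch
pitch at 8 (size 40, align 8) → ends 48
mip_level at 48 (size 4, align 4) → ends 52
height at 52 (size 2, align 2) → ends 54
pad 2 to align 4 for format
format at 56 (size 4, align 4) → ends 60
tail pad 4 to reach multiple of 8
total 64 bytes, alignment 8
array of 5: 5 × 64 = 320

320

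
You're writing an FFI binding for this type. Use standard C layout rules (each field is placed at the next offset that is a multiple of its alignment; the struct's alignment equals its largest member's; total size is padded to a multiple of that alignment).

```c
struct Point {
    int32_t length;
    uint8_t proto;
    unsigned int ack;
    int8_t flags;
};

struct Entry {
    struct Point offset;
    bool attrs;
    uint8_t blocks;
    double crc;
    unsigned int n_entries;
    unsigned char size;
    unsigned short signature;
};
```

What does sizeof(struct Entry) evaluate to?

Point: @0: length [4B, align 4] → 4; @4: proto [1B, align 1] → 5; +3 pad (align 4); @8: ack [4B, align 4] → 12; @12: flags [1B, align 1] → 13; +3 tail pad (align 4); size 16, align 4
@0: offset [16B, align 4] → 16
@16: attrs [1B, align 1] → 17
@17: blocks [1B, align 1] → 18
+6 pad (align 8)
@24: crc [8B, align 8] → 32
@32: n_entries [4B, align 4] → 36
@36: size [1B, align 1] → 37
+1 pad (align 2)
@38: signature [2B, align 2] → 40
size 40, align 8

40 bytes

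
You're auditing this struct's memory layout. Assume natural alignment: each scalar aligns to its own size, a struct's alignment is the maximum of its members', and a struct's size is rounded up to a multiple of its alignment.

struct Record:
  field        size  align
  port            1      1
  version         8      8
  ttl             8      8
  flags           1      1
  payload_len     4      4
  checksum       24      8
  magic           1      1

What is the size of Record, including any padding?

0..1  port  (1B, 1-aligned)
1..8  -- padding (7B)
8..16  version  (8B, 8-aligned)
16..24  ttl  (8B, 8-aligned)
24..25  flags  (1B, 1-aligned)
25..28  -- padding (3B)
28..32  payload_len  (4B, 4-aligned)
32..56  checksum  (24B, 8-aligned)
56..57  magic  (1B, 1-aligned)
57..64  -- tail padding (7B)
sizeof = 64, alignof = 8

64 bytes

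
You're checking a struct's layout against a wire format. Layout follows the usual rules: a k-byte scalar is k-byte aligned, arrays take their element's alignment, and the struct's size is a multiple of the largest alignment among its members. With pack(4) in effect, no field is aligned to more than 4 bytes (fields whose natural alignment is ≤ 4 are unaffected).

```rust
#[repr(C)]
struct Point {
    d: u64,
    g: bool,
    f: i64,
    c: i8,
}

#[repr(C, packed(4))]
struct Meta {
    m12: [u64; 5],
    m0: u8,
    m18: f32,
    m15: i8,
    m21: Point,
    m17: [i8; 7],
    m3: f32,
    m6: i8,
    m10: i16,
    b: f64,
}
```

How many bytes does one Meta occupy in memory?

108

Point: d at 0 (size 8, align 8) → ends 8; g at 8 (size 1, align 1) → ends 9; pad 7 to align 8 for f; f at 16 (size 8, align 8) → ends 24; c at 24 (size 1, align 1) → ends 25; tail pad 7 to reach multiple of 8; total 32 bytes, alignment 8
m12 at 0 (size 40, align 4) → ends 40
m0 at 40 (size 1, align 1) → ends 41
pad 3 to align 4 for m18
m18 at 44 (size 4, align 4) → ends 48
m15 at 48 (size 1, align 1) → ends 49
pad 3 to align 4 for m21
m21 at 52 (size 32, align 4) → ends 84
m17 at 84 (size 7, align 1) → ends 91
pad 1 to align 4 for m3
m3 at 92 (size 4, align 4) → ends 96
m6 at 96 (size 1, align 1) → ends 97
pad 1 to align 2 for m10
m10 at 98 (size 2, align 2) → ends 100
b at 100 (size 8, align 4) → ends 108
total 108 bytes, alignment 4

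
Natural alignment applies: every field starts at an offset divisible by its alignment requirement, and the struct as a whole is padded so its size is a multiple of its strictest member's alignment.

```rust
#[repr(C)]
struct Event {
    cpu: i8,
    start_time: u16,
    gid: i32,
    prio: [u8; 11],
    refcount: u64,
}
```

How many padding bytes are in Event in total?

@0: cpu [1B, align 1] → 1
+1 pad (align 2)
@2: start_time [2B, align 2] → 4
@4: gid [4B, align 4] → 8
@8: prio [11B, align 1] → 19
+5 pad (align 8)
@24: refcount [8B, align 8] → 32
size 32, align 8
data bytes 26, size 32 → padding 6

6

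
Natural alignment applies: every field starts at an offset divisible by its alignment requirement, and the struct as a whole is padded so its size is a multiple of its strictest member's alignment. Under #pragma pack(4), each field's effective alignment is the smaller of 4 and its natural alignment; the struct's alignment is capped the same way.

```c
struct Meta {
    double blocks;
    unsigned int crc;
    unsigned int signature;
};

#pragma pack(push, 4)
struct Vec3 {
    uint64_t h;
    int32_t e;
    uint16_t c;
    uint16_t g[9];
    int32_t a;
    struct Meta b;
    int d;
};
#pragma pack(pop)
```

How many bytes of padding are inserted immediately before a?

0

Meta: @0: blocks [8B, align 8] → 8; @8: crc [4B, align 4] → 12; @12: signature [4B, align 4] → 16; size 16, align 8
@0: h [8B, align 4] → 8
@8: e [4B, align 4] → 12
@12: c [2B, align 2] → 14
@14: g [18B, align 2] → 32
@32: a [4B, align 4] → 36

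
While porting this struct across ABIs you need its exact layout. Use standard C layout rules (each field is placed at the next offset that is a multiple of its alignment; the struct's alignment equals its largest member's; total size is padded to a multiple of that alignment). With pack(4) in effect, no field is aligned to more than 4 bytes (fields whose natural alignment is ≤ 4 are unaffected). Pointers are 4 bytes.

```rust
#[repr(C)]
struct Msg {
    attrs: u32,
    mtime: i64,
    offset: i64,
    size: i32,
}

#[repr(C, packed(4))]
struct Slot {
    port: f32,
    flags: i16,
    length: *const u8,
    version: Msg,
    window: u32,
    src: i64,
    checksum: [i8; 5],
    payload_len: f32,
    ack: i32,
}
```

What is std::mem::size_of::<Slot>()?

72 bytes

Msg: 0..4  attrs  (4B, 4-aligned); 4..8  -- padding (4B); 8..16  mtime  (8B, 8-aligned); 16..24  offset  (8B, 8-aligned); 24..28  size  (4B, 4-aligned); 28..32  -- tail padding (4B); sizeof = 32, alignof = 8
0..4  port  (4B, 4-aligned)
4..6  flags  (2B, 2-aligned)
6..8  -- padding (2B)
8..12  length  (4B, 4-aligned)
12..44  version  (32B, 4-aligned)
44..48  window  (4B, 4-aligned)
48..56  src  (8B, 4-aligned)
56..61  checksum  (5B, 1-aligned)
61..64  -- padding (3B)
64..68  payload_len  (4B, 4-aligned)
68..72  ack  (4B, 4-aligned)
sizeof = 72, alignof = 4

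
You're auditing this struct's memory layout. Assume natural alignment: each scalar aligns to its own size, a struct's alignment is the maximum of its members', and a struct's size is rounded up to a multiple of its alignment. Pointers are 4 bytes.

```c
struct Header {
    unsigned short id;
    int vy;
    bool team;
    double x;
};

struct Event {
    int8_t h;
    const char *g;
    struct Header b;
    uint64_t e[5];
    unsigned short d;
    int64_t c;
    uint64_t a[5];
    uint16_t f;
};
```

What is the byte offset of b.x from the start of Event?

24

Header: 0..2  id  (2B, 2-aligned); 2..4  -- padding (2B); 4..8  vy  (4B, 4-aligned); 8..9  team  (1B, 1-aligned); 9..16  -- padding (7B); 16..24  x  (8B, 8-aligned); sizeof = 24, alignof = 8
0..1  h  (1B, 1-aligned)
1..4  -- padding (3B)
4..8  g  (4B, 4-aligned)
8..32  b  (24B, 8-aligned)
within Header: x at 16
8 + 16 = 24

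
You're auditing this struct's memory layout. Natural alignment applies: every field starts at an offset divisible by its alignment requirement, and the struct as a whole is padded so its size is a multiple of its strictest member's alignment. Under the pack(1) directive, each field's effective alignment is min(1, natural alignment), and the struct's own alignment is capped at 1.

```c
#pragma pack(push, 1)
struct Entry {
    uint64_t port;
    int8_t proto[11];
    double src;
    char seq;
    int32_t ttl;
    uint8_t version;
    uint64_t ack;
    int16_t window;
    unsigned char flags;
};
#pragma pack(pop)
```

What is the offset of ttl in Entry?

28

@0: port [8B, align 1] → 8
@8: proto [11B, align 1] → 19
@19: src [8B, align 1] → 27
@27: seq [1B, align 1] → 28
@28: ttl [4B, align 1] → 32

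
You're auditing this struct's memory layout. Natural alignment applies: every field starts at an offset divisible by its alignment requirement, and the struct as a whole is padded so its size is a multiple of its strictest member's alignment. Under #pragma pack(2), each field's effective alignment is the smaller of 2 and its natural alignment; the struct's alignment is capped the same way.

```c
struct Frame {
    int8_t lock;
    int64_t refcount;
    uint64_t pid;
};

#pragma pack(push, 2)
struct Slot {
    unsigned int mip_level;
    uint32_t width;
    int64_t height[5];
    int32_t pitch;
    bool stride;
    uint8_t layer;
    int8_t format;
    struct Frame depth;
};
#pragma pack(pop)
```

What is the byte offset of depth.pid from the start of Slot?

72

Frame: lock at 0 (size 1, align 1) → ends 1; pad 7 to align 8 for refcount; refcount at 8 (size 8, align 8) → ends 16; pid at 16 (size 8, align 8) → ends 24; total 24 bytes, alignment 8
mip_level at 0 (size 4, align 2) → ends 4
width at 4 (size 4, align 2) → ends 8
height at 8 (size 40, align 2) → ends 48
pitch at 48 (size 4, align 2) → ends 52
stride at 52 (size 1, align 1) → ends 53
layer at 53 (size 1, align 1) → ends 54
format at 54 (size 1, align 1) → ends 55
pad 1 to align 2 for depth
depth at 56 (size 24, align 2) → ends 80
within Frame: pid at 16
56 + 16 = 72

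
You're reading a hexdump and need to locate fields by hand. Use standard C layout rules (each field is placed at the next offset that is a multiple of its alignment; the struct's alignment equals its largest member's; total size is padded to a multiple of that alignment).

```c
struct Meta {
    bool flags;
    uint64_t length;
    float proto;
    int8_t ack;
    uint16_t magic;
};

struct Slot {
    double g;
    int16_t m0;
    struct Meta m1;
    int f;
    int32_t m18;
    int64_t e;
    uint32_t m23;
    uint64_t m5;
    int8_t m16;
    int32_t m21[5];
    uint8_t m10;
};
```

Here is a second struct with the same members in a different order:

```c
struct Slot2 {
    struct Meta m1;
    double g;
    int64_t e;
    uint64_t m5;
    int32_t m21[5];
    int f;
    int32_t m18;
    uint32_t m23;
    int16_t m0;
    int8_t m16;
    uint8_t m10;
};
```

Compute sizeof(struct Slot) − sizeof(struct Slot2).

Meta: 0..1  flags  (1B, 1-aligned); 1..8  -- padding (7B); 8..16  length  (8B, 8-aligned); 16..20  proto  (4B, 4-aligned); 20..21  ack  (1B, 1-aligned); 21..22  -- padding (1B); 22..24  magic  (2B, 2-aligned); sizeof = 24, alignof = 8
0..8  g  (8B, 8-aligned)
8..10  m0  (2B, 2-aligned)
10..16  -- padding (6B)
16..40  m1  (24B, 8-aligned)
40..44  f  (4B, 4-aligned)
44..48  m18  (4B, 4-aligned)
48..56  e  (8B, 8-aligned)
56..60  m23  (4B, 4-aligned)
60..64  -- padding (4B)
64..72  m5  (8B, 8-aligned)
72..73  m16  (1B, 1-aligned)
73..76  -- padding (3B)
76..96  m21  (20B, 4-aligned)
96..97  m10  (1B, 1-aligned)
97..104  -- tail padding (7B)
sizeof = 104, alignof = 8
— Slot2 —
0..24  m1  (24B, 8-aligned)
24..32  g  (8B, 8-aligned)
32..40  e  (8B, 8-aligned)
40..48  m5  (8B, 8-aligned)
48..68  m21  (20B, 4-aligned)
68..72  f  (4B, 4-aligned)
72..76  m18  (4B, 4-aligned)
76..80  m23  (4B, 4-aligned)
80..82  m0  (2B, 2-aligned)
82..83  m16  (1B, 1-aligned)
83..84  m10  (1B, 1-aligned)
84..88  -- tail padding (4B)
sizeof = 88, alignof = 8
104 − 88 = 16

16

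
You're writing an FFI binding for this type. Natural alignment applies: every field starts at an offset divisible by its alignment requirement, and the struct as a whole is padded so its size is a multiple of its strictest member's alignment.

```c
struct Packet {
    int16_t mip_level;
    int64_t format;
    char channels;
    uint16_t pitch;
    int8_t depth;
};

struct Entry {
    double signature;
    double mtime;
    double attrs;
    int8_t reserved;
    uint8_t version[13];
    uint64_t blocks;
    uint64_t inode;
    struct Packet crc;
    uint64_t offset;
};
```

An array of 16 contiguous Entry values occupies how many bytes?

Packet: 0..2  mip_level  (2B, 2-aligned); 2..8  -- padding (6B); 8..16  format  (8B, 8-aligned); 16..17  channels  (1B, 1-aligned); 17..18  -- padding (1B); 18..20  pitch  (2B, 2-aligned); 20..21  depth  (1B, 1-aligned); 21..24  -- tail padding (3B); sizeof = 24, alignof = 8
0..8  signature  (8B, 8-aligned)
8..16  mtime  (8B, 8-aligned)
16..24  attrs  (8B, 8-aligned)
24..25  reserved  (1B, 1-aligned)
25..38  version  (13B, 1-aligned)
38..40  -- padding (2B)
40..48  blocks  (8B, 8-aligned)
48..56  inode  (8B, 8-aligned)
56..80  crc  (24B, 8-aligned)
80..88  offset  (8B, 8-aligned)
sizeof = 88, alignof = 8
array of 16: 16 × 88 = 1408

1408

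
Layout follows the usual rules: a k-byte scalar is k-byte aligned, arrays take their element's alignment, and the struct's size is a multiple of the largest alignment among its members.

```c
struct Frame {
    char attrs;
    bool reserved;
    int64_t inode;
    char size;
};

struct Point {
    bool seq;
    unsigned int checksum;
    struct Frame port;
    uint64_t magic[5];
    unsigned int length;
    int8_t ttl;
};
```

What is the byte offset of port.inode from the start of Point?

16

Frame: 0..1  attrs  (1B, 1-aligned); 1..2  reserved  (1B, 1-aligned); 2..8  -- padding (6B); 8..16  inode  (8B, 8-aligned); 16..17  size  (1B, 1-aligned); 17..24  -- tail padding (7B); sizeof = 24, alignof = 8
0..1  seq  (1B, 1-aligned)
1..4  -- padding (3B)
4..8  checksum  (4B, 4-aligned)
8..32  port  (24B, 8-aligned)
within Frame: inode at 8
8 + 8 = 16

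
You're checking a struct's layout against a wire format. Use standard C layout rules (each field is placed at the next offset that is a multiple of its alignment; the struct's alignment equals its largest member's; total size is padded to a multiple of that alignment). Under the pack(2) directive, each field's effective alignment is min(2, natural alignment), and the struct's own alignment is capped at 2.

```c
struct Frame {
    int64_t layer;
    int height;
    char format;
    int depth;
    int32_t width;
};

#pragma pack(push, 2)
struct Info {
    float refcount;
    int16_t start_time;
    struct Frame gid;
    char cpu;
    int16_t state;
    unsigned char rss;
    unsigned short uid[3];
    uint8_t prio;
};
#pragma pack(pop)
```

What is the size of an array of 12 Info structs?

528

Frame: @0: layer [8B, align 8] → 8; @8: height [4B, align 4] → 12; @12: format [1B, align 1] → 13; +3 pad (align 4); @16: depth [4B, align 4] → 20; @20: width [4B, align 4] → 24; size 24, align 8
@0: refcount [4B, align 2] → 4
@4: start_time [2B, align 2] → 6
@6: gid [24B, align 2] → 30
@30: cpu [1B, align 1] → 31
+1 pad (align 2)
@32: state [2B, align 2] → 34
@34: rss [1B, align 1] → 35
+1 pad (align 2)
@36: uid [6B, align 2] → 42
@42: prio [1B, align 1] → 43
+1 tail pad (align 2)
size 44, align 2
array of 12: 12 × 44 = 528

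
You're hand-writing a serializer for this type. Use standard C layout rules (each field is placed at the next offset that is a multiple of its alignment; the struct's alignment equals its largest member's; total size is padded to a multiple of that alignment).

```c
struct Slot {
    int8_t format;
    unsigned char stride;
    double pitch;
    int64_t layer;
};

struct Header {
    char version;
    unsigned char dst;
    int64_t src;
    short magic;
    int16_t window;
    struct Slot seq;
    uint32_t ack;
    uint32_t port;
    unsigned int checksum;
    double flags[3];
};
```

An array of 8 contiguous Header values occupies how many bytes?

Slot: 0..1  format  (1B, 1-aligned); 1..2  stride  (1B, 1-aligned); 2..8  -- padding (6B); 8..16  pitch  (8B, 8-aligned); 16..24  layer  (8B, 8-aligned); sizeof = 24, alignof = 8
0..1  version  (1B, 1-aligned)
1..2  dst  (1B, 1-aligned)
2..8  -- padding (6B)
8..16  src  (8B, 8-aligned)
16..18  magic  (2B, 2-aligned)
18..20  window  (2B, 2-aligned)
20..24  -- padding (4B)
24..48  seq  (24B, 8-aligned)
48..52  ack  (4B, 4-aligned)
52..56  port  (4B, 4-aligned)
56..60  checksum  (4B, 4-aligned)
60..64  -- padding (4B)
64..88  flags  (24B, 8-aligned)
sizeof = 88, alignof = 8
array of 8: 8 × 88 = 704

704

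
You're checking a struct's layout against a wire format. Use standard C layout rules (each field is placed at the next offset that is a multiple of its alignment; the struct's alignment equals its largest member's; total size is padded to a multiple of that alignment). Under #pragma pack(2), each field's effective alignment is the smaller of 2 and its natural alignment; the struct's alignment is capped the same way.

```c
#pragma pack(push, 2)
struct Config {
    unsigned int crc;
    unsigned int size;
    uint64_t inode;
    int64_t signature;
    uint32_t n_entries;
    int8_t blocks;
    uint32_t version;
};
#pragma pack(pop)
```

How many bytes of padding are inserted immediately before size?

0

0..4  crc  (4B, 2-aligned)
4..8  size  (4B, 2-aligned)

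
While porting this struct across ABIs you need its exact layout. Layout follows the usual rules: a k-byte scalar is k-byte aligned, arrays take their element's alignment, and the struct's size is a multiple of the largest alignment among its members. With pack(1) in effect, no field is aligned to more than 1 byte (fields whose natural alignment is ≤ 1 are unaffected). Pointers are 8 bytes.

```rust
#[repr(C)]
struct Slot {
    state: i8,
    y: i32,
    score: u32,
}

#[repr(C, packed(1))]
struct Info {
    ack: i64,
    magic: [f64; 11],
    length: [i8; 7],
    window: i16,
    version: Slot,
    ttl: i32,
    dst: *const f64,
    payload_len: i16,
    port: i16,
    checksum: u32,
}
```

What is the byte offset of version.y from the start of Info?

Slot: state at 0 (size 1, align 1) → ends 1; pad 3 to align 4 for y; y at 4 (size 4, align 4) → ends 8; score at 8 (size 4, align 4) → ends 12; total 12 bytes, alignment 4
ack at 0 (size 8, align 1) → ends 8
magic at 8 (size 88, align 1) → ends 96
length at 96 (size 7, align 1) → ends 103
window at 103 (size 2, align 1) → ends 105
version at 105 (size 12, align 1) → ends 117
within Slot: y at 4
105 + 4 = 109

109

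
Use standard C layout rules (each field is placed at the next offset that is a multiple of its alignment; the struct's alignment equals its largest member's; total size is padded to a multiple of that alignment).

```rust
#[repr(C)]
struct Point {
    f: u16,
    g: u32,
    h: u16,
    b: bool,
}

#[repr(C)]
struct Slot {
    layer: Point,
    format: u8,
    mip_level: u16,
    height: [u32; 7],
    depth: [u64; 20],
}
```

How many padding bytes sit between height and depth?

4

Point: 0..2  f  (2B, 2-aligned); 2..4  -- padding (2B); 4..8  g  (4B, 4-aligned); 8..10  h  (2B, 2-aligned); 10..11  b  (1B, 1-aligned); 11..12  -- tail padding (1B); sizeof = 12, alignof = 4
0..12  layer  (12B, 4-aligned)
12..13  format  (1B, 1-aligned)
13..14  -- padding (1B)
14..16  mip_level  (2B, 2-aligned)
16..44  height  (28B, 4-aligned)
44..48  -- padding (4B)
48..208  depth  (160B, 8-aligned)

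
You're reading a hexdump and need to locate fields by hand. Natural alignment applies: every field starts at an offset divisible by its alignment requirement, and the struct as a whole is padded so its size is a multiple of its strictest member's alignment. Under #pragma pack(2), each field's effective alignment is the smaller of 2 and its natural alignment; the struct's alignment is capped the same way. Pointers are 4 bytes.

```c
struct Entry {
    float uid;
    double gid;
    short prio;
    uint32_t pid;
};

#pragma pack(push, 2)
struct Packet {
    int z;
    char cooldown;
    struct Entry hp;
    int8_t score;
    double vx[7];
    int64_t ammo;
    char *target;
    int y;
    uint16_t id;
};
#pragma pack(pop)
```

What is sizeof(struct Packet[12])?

Entry: 0..4  uid  (4B, 4-aligned); 4..8  -- padding (4B); 8..16  gid  (8B, 8-aligned); 16..18  prio  (2B, 2-aligned); 18..20  -- padding (2B); 20..24  pid  (4B, 4-aligned); sizeof = 24, alignof = 8
0..4  z  (4B, 2-aligned)
4..5  cooldown  (1B, 1-aligned)
5..6  -- padding (1B)
6..30  hp  (24B, 2-aligned)
30..31  score  (1B, 1-aligned)
31..32  -- padding (1B)
32..88  vx  (56B, 2-aligned)
88..96  ammo  (8B, 2-aligned)
96..100  target  (4B, 2-aligned)
100..104  y  (4B, 2-aligned)
104..106  id  (2B, 2-aligned)
sizeof = 106, alignof = 2
array of 12: 12 × 106 = 1272

1272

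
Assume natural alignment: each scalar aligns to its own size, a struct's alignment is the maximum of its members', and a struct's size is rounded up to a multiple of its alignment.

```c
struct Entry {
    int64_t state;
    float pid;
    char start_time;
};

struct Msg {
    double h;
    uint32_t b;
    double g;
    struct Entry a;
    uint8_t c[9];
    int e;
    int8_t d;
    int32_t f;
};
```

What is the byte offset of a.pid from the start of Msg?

32

Entry: state at 0 (size 8, align 8) → ends 8; pid at 8 (size 4, align 4) → ends 12; start_time at 12 (size 1, align 1) → ends 13; tail pad 3 to reach multiple of 8; total 16 bytes, alignment 8
h at 0 (size 8, align 8) → ends 8
b at 8 (size 4, align 4) → ends 12
pad 4 to align 8 for g
g at 16 (size 8, align 8) → ends 24
a at 24 (size 16, align 8) → ends 40
within Entry: pid at 8
24 + 8 = 32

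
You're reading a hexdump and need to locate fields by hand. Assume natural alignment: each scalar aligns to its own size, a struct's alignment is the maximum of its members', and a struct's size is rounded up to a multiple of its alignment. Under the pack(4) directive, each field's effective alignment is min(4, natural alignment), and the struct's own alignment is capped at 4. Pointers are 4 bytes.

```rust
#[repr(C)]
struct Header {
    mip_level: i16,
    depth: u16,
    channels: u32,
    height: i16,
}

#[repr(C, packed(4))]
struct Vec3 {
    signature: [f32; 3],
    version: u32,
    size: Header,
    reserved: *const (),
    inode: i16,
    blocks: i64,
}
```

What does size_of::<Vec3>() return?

44 bytes

Header: mip_level at 0 (size 2, align 2) → ends 2; depth at 2 (size 2, align 2) → ends 4; channels at 4 (size 4, align 4) → ends 8; height at 8 (size 2, align 2) → ends 10; tail pad 2 to reach multiple of 4; total 12 bytes, alignment 4
signature at 0 (size 12, align 4) → ends 12
version at 12 (size 4, align 4) → ends 16
size at 16 (size 12, align 4) → ends 28
reserved at 28 (size 4, align 4) → ends 32
inode at 32 (size 2, align 2) → ends 34
pad 2 to align 4 for blocks
blocks at 36 (size 8, align 4) → ends 44
total 44 bytes, alignment 4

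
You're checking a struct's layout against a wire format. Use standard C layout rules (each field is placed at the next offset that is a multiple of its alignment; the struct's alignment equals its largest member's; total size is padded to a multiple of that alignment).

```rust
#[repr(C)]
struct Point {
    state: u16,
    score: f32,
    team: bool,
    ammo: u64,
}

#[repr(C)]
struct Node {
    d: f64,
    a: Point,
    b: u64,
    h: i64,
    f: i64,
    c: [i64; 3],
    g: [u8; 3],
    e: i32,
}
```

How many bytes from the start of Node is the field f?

48

Point: 0..2  state  (2B, 2-aligned); 2..4  -- padding (2B); 4..8  score  (4B, 4-aligned); 8..9  team  (1B, 1-aligned); 9..16  -- padding (7B); 16..24  ammo  (8B, 8-aligned); sizeof = 24, alignof = 8
0..8  d  (8B, 8-aligned)
8..32  a  (24B, 8-aligned)
32..40  b  (8B, 8-aligned)
40..48  h  (8B, 8-aligned)
48..56  f  (8B, 8-aligned)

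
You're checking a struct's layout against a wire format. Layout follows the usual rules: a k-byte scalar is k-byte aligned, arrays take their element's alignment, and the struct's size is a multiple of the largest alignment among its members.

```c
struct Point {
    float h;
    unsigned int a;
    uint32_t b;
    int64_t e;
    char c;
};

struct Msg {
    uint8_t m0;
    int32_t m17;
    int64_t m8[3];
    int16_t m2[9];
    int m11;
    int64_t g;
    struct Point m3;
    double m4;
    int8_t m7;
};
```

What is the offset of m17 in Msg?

4

Point: h at 0 (size 4, align 4) → ends 4; a at 4 (size 4, align 4) → ends 8; b at 8 (size 4, align 4) → ends 12; pad 4 to align 8 for e; e at 16 (size 8, align 8) → ends 24; c at 24 (size 1, align 1) → ends 25; tail pad 7 to reach multiple of 8; total 32 bytes, alignment 8
m0 at 0 (size 1, align 1) → ends 1
pad 3 to align 4 for m17
m17 at 4 (size 4, align 4) → ends 8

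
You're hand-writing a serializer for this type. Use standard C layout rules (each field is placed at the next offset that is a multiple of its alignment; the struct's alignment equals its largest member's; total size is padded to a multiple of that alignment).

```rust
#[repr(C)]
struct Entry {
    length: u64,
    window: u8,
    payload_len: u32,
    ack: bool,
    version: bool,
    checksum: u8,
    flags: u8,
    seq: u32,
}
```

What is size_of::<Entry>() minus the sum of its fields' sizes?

3

length at 0 (size 8, align 8) → ends 8
window at 8 (size 1, align 1) → ends 9
pad 3 to align 4 for payload_len
payload_len at 12 (size 4, align 4) → ends 16
ack at 16 (size 1, align 1) → ends 17
version at 17 (size 1, align 1) → ends 18
checksum at 18 (size 1, align 1) → ends 19
flags at 19 (size 1, align 1) → ends 20
seq at 20 (size 4, align 4) → ends 24
total 24 bytes, alignment 8
data bytes 21, size 24 → padding 3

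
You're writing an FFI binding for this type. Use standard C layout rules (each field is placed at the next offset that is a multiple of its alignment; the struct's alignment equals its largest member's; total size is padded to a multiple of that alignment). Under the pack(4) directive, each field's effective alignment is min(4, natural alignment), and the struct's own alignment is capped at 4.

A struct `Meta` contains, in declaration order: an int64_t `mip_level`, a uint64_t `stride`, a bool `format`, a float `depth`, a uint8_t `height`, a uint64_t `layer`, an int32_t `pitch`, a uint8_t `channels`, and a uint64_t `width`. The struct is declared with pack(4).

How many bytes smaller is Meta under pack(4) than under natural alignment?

natural layout:
  @0: mip_level [8B, align 8] → 8
  @8: stride [8B, align 8] → 16
  @16: format [1B, align 1] → 17
  +3 pad (align 4)
  @20: depth [4B, align 4] → 24
  @24: height [1B, align 1] → 25
  +7 pad (align 8)
  @32: layer [8B, align 8] → 40
  @40: pitch [4B, align 4] → 44
  @44: channels [1B, align 1] → 45
  +3 pad (align 8)
  @48: width [8B, align 8] → 56
  size 56, align 8
packed(4) layout:
  @0: mip_level [8B, align 4] → 8
  @8: stride [8B, align 4] → 16
  @16: format [1B, align 1] → 17
  +3 pad (align 4)
  @20: depth [4B, align 4] → 24
  @24: height [1B, align 1] → 25
  +3 pad (align 4)
  @28: layer [8B, align 4] → 36
  @36: pitch [4B, align 4] → 40
  @40: channels [1B, align 1] → 41
  +3 pad (align 4)
  @44: width [8B, align 4] → 52
  size 52, align 4
56 − 52 = 4

4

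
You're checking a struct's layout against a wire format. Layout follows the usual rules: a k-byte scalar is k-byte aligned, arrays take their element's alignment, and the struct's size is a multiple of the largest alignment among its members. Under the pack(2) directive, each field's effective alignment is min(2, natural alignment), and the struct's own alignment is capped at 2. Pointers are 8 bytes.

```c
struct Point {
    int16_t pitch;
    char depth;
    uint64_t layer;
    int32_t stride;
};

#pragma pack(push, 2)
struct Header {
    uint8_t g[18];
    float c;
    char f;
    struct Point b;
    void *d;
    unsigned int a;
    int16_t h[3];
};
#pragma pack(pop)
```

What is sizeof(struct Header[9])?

Point: @0: pitch [2B, align 2] → 2; @2: depth [1B, align 1] → 3; +5 pad (align 8); @8: layer [8B, align 8] → 16; @16: stride [4B, align 4] → 20; +4 tail pad (align 8); size 24, align 8
@0: g [18B, align 1] → 18
@18: c [4B, align 2] → 22
@22: f [1B, align 1] → 23
+1 pad (align 2)
@24: b [24B, align 2] → 48
@48: d [8B, align 2] → 56
@56: a [4B, align 2] → 60
@60: h [6B, align 2] → 66
size 66, align 2
array of 9: 9 × 66 = 594

594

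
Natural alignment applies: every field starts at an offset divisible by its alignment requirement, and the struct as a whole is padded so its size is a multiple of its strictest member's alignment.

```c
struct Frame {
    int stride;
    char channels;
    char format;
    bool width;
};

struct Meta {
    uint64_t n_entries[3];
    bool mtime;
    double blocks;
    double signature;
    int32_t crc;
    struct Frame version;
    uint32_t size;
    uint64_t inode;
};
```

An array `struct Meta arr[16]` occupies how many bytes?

Frame: 0..4  stride  (4B, 4-aligned); 4..5  channels  (1B, 1-aligned); 5..6  format  (1B, 1-aligned); 6..7  width  (1B, 1-aligned); 7..8  -- tail padding (1B); sizeof = 8, alignof = 4
0..24  n_entries  (24B, 8-aligned)
24..25  mtime  (1B, 1-aligned)
25..32  -- padding (7B)
32..40  blocks  (8B, 8-aligned)
40..48  signature  (8B, 8-aligned)
48..52  crc  (4B, 4-aligned)
52..60  version  (8B, 4-aligned)
60..64  size  (4B, 4-aligned)
64..72  inode  (8B, 8-aligned)
sizeof = 72, alignof = 8
array of 16: 16 × 72 = 1152

1152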